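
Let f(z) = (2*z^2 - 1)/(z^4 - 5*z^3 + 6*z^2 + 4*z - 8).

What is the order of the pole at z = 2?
Factor the denominator:
  z^4 - 5*z^3 + 6*z^2 + 4*z - 8 = (z - 2)^3*(z + 1)

The numerator P(z) = 2*z^2 - 1 has P(2) = 7 ≠ 0, so no factor of (z - 2) cancels.
Near z = 2 we can therefore write f(z) = g(z)/(z - 2)^3 with g analytic at 2 and g(2) ≠ 0 (g is the numerator divided by the remaining denominator factors).

Hence z = 2 is a pole of order 3.

Final answer: 3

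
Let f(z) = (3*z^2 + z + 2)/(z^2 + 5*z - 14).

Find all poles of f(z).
The singularities of f are the zeros of the denominator. Factoring,
  z^2 + 5*z - 14 = (z + 7)*(z - 2)
so the candidates are z = -7, z = 2.

Check the numerator P(z) = 3*z^2 + z + 2 at each one:
  P(-7) = 142 ≠ 0, so z = -7 is a (simple) pole.
  P(2) = 16 ≠ 0, so z = 2 is a (simple) pole.

Poles of f: {-7, 2}

Final answer: {-7, 2}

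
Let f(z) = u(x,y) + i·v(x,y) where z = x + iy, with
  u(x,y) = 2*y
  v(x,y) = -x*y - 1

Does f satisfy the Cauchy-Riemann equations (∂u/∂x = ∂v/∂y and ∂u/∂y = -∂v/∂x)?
∂u/∂x = 0
∂v/∂y = -x
∂u/∂y = 2
∂v/∂x = -y
∂u/∂x ≠ ∂v/∂y and ∂u/∂y ≠ -∂v/∂x; the Cauchy-Riemann equations are not satisfied, so f is not analytic.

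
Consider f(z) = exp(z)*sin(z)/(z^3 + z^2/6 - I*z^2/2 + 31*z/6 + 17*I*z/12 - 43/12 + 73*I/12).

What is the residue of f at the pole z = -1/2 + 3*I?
(18/365 - 6*I/365)*exp(-1/2 + 3*I)*sin(1/2 - 3*I)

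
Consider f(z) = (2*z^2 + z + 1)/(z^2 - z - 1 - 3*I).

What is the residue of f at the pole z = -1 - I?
-6/13 - 9*I/13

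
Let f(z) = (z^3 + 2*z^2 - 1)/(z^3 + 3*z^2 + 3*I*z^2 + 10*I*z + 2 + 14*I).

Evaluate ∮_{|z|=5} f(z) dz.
By the residue theorem, ∮_C f(z) dz = 2πi · (sum of the residues of f at the poles inside |z| = 5).

The denominator factors as (z - 1 + 3*I)*(z + 3 + I)*(z + 1 - I), so the singularities of f are simple poles at z = 1 - 3*I, z = -3 - I, z = -1 + I.
  |1 - 3*I|² = 10 < 25 = 5², so this pole is inside the contour.
  |-3 - I|² = 10 < 25 = 5², so this pole is inside the contour.
  |-1 + I|² = 2 < 25 = 5², so this pole is inside the contour.

With P(z) = z^3 + 2*z^2 - 1 and Q(z) = z^3 + 3*z^2 + 3*I*z^2 + 10*I*z + 2 + 14*I, each pole is simple, so Res(f, z₀) = P(z₀)/Q'(z₀) with Q'(z) = 3*z^2 + 6*z + 6*I*z + 10*I.
  Res(f, 1 - 3*I) = P(1 - 3*I)/Q'(1 - 3*I) = (-43 + 6*I)/(-20*I) = -3/10 - 43*I/20
  Res(f, -3 - I) = P(-3 - I)/Q'(-3 - I) = (-3 - 14*I)/(12 + 4*I) = -23/40 - 39*I/40
  Res(f, -1 + I) = P(-1 + I)/Q'(-1 + I) = (1 - 2*I)/(-12 + 4*I) = -1/8 + I/8

Sum of residues inside C: -1 - 3*I
∮_C f(z) dz = 2πi · (-1 - 3*I) = pi*(6 - 2*I)

Final answer: pi*(6 - 2*I)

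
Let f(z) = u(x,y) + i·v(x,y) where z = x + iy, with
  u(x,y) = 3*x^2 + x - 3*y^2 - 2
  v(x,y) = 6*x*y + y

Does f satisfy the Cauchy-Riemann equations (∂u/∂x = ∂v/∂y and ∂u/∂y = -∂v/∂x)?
∂u/∂x = 6*x + 1
∂v/∂y = 6*x + 1
∂u/∂y = -6*y
∂v/∂x = 6*y
∂u/∂x = ∂v/∂y and ∂u/∂y = -∂v/∂x hold identically; f is analytic.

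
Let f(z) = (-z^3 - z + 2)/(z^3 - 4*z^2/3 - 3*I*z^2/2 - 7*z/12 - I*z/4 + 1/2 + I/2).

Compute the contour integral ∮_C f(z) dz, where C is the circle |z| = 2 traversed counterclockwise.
pi*(3/325 + 838*I/975)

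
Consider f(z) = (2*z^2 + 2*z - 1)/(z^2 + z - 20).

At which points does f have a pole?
The singularities of f are the zeros of the denominator. Factoring,
  z^2 + z - 20 = (z - 4)*(z + 5)
so the candidates are z = 4, z = -5.

Check the numerator P(z) = 2*z^2 + 2*z - 1 at each one:
  P(4) = 39 ≠ 0, so z = 4 is a (simple) pole.
  P(-5) = 39 ≠ 0, so z = -5 is a (simple) pole.

Poles of f: {-5, 4}

Final answer: {-5, 4}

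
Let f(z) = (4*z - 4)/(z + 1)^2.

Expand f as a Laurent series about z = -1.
Put w = z - (-1), i.e. z = w - 1. The denominator is w^2, so it suffices to rewrite the numerator in powers of w.

P(z) = 4*z - 4
P(w - 1) = -8 + 4*w

Dividing each term by w^2:
  f = -8/w^2 + 4/w

Substituting back w = z + 1:
  f(z) = -8/(z + 1)^2 + 4/(z + 1)

The series is finite because the numerator is a polynomial; the negative powers form the principal part, and the coefficient of 1/(z + 1) gives Res(f, -1) = 4.

Final answer: -8/(z + 1)^2 + 4/(z + 1)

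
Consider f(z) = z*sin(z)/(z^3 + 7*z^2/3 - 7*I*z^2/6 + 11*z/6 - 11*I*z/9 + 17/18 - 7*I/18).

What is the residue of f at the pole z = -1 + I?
(-90/97 + 234*I/97)*sin(1 - I)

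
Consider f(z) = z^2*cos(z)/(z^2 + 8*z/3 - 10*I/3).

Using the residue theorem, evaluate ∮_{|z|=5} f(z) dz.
By the residue theorem, ∮_C f(z) dz = 2πi · (sum of the residues of f at the poles inside |z| = 5).

The denominator factors as (z - 1/3 - I)*(z + 3 + I), so the singularities of f are simple poles at z = 1/3 + I, z = -3 - I.
  |1/3 + I|² = 10/9 < 25 = 5², so this pole is inside the contour.
  |-3 - I|² = 10 < 25 = 5², so this pole is inside the contour.

With P(z) = z^2*cos(z) and Q(z) = z^2 + 8*z/3 - 10*I/3, each pole is simple, so Res(f, z₀) = P(z₀)/Q'(z₀) with Q'(z) = 2*z + 8/3.
  Res(f, 1/3 + I) = P(1/3 + I)/Q'(1/3 + I) = ((-8/9 + 2*I/3)*cos(1/3 + I))/(10/3 + 2*I) = (-11/102 + 9*I/34)*cos(1/3 + I)
  Res(f, -3 - I) = P(-3 - I)/Q'(-3 - I) = ((8 + 6*I)*cos(3 + I))/(-10/3 - 2*I) = (-87/34 - 9*I/34)*cos(3 + I)

Sum of residues inside C: (-11/102 + 9*I/34)*cos(1/3 + I) + (-87/34 - 9*I/34)*cos(3 + I)
∮_C f(z) dz = 2πi · ((-11/102 + 9*I/34)*cos(1/3 + I) + (-87/34 - 9*I/34)*cos(3 + I)) = pi*(-9/17 - 11*I/51)*cos(1/3 + I) + pi*(9/17 - 87*I/17)*cos(3 + I)

Final answer: pi*(-9/17 - 11*I/51)*cos(1/3 + I) + pi*(9/17 - 87*I/17)*cos(3 + I)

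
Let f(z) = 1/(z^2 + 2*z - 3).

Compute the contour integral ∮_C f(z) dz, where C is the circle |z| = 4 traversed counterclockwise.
By the residue theorem, ∮_C f(z) dz = 2πi · (sum of the residues of f at the poles inside |z| = 4).

The denominator factors as (z - 1)*(z + 3), so the singularities of f are simple poles at z = 1, z = -3.
  |1|² = 1 < 16 = 4², so this pole is inside the contour.
  |-3|² = 9 < 16 = 4², so this pole is inside the contour.

With P(z) = 1 and Q(z) = z^2 + 2*z - 3, each pole is simple, so Res(f, z₀) = P(z₀)/Q'(z₀) with Q'(z) = 2*z + 2.
  Res(f, 1) = P(1)/Q'(1) = (1)/(4) = 1/4
  Res(f, -3) = P(-3)/Q'(-3) = (1)/(-4) = -1/4

Sum of residues inside C: 0
∮_C f(z) dz = 2πi · (0) = 0

Final answer: 0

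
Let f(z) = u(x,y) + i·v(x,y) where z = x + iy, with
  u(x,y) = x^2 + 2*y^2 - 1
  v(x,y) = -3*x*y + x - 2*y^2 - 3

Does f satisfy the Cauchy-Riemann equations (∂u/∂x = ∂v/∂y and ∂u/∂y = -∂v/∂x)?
∂u/∂x = 2*x
∂v/∂y = -3*x - 4*y
∂u/∂y = 4*y
∂v/∂x = 1 - 3*y
∂u/∂x ≠ ∂v/∂y and ∂u/∂y ≠ -∂v/∂x; the Cauchy-Riemann equations are not satisfied, so f is not analytic.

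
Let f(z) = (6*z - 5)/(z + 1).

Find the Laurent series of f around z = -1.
-11/(z + 1) + 6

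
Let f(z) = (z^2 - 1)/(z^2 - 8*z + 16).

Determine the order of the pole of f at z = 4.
2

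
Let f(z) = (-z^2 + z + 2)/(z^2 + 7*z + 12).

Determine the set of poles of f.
The singularities of f are the zeros of the denominator. Factoring,
  z^2 + 7*z + 12 = (z + 3)*(z + 4)
so the candidates are z = -3, z = -4.

Check the numerator P(z) = -z^2 + z + 2 at each one:
  P(-3) = -10 ≠ 0, so z = -3 is a (simple) pole.
  P(-4) = -18 ≠ 0, so z = -4 is a (simple) pole.

Poles of f: {-4, -3}

Final answer: {-4, -3}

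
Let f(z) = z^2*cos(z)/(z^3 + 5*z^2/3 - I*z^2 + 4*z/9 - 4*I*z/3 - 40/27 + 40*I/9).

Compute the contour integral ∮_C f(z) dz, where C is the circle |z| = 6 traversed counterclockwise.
By the residue theorem, ∮_C f(z) dz = 2πi · (sum of the residues of f at the poles inside |z| = 6).

The denominator factors as (z + 2 + 2*I/3)*(z + 2/3 - 2*I)*(z - 1 + I/3), so the singularities of f are simple poles at z = -2 - 2*I/3, z = -2/3 + 2*I, z = 1 - I/3.
  |-2 - 2*I/3|² = 40/9 < 36 = 6², so this pole is inside the contour.
  |-2/3 + 2*I|² = 40/9 < 36 = 6², so this pole is inside the contour.
  |1 - I/3|² = 10/9 < 36 = 6², so this pole is inside the contour.

With P(z) = z^2*cos(z) and Q(z) = z^3 + 5*z^2/3 - I*z^2 + 4*z/9 - 4*I*z/3 - 40/27 + 40*I/9, each pole is simple, so Res(f, z₀) = P(z₀)/Q'(z₀) with Q'(z) = 3*z^2 + 10*z/3 - 2*I*z + 4/9 - 4*I/3.
  Res(f, -2 - 2*I/3) = P(-2 - 2*I/3)/Q'(-2 - 2*I/3) = ((32/9 + 8*I/3)*cos(2 + 2*I/3))/(28/9 + 76*I/9) = (17/41 - 11*I/41)*cos(2 + 2*I/3)
  Res(f, -2/3 + 2*I) = P(-2/3 + 2*I)/Q'(-2/3 + 2*I) = ((-32/9 - 8*I/3)*cos(2/3 - 2*I))/(-76/9 - 4*I/3) = (17/37 + 9*I/37)*cos(2/3 - 2*I)
  Res(f, 1 - I/3) = P(1 - I/3)/Q'(1 - I/3) = ((8/9 - 2*I/3)*cos(1 - I/3))/(52/9 - 58*I/9) = (191/1517 + 38*I/1517)*cos(1 - I/3)

Sum of residues inside C: (17/41 - 11*I/41)*cos(2 + 2*I/3) + (191/1517 + 38*I/1517)*cos(1 - I/3) + (17/37 + 9*I/37)*cos(2/3 - 2*I)
∮_C f(z) dz = 2πi · ((17/41 - 11*I/41)*cos(2 + 2*I/3) + (191/1517 + 38*I/1517)*cos(1 - I/3) + (17/37 + 9*I/37)*cos(2/3 - 2*I)) = pi*(22/41 + 34*I/41)*cos(2 + 2*I/3) + pi*(-76/1517 + 382*I/1517)*cos(1 - I/3) + pi*(-18/37 + 34*I/37)*cos(2/3 - 2*I)

Final answer: pi*(22/41 + 34*I/41)*cos(2 + 2*I/3) + pi*(-76/1517 + 382*I/1517)*cos(1 - I/3) + pi*(-18/37 + 34*I/37)*cos(2/3 - 2*I)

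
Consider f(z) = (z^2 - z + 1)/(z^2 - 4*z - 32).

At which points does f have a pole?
The singularities of f are the zeros of the denominator. Factoring,
  z^2 - 4*z - 32 = (z + 4)*(z - 8)
so the candidates are z = -4, z = 8.

Check the numerator P(z) = z^2 - z + 1 at each one:
  P(-4) = 21 ≠ 0, so z = -4 is a (simple) pole.
  P(8) = 57 ≠ 0, so z = 8 is a (simple) pole.

Poles of f: {-4, 8}

Final answer: {-4, 8}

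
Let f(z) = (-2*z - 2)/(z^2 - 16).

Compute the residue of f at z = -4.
Write f(z) = P(z)/Q(z) with P(z) = -2*z - 2 and Q(z) = z^2 - 16.
The denominator factors as Q(z) = (z - 4)*(z + 4), so z = -4 is a simple zero of Q and P is analytic there; z = -4 is therefore a simple pole and
  Res(f, z₀) = P(z₀)/Q'(z₀).

Q'(z) = 2*z, so Q'(-4) = -8.
P(-4) = 6.

Res(f, -4) = (6)/(-8) = -3/4

Final answer: -3/4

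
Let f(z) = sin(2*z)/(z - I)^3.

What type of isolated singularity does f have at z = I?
pole of order 3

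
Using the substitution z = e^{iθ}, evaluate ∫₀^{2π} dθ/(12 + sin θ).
Call the integral J. The integrand is 2π-periodic and we integrate over a full period, so shifting θ does not change the value (θ → θ + π/2 turns sin θ into cos θ). Hence
  J = ∫₀^{2π} dθ/(12 + cos θ).
Put z = e^{iθ}: then cos θ = (z + 1/z)/2, dθ = dz/(iz), and z runs once counterclockwise around |z| = 1:
  J = ∮_{|z|=1} 1/(12 + (z + 1/z)/2) · dz/(iz) = (2/i) ∮_{|z|=1} dz/(z^2 + 24*z + 1).
The roots of z^2 + 24*z + 1 are z = (-12 ± sqrt(12^2 - 1^2)), with sqrt(143) = sqrt(143); their product is 1, so only z₊ = -12 + sqrt(143) lies inside the unit circle (z₋ = -12 - sqrt(143) lies outside).
z₊ is a simple zero of q(z) = z^2 + 24*z + 1, so Res(1/q, z₊) = 1/q'(z₊) with q'(z) = 2*z + 24; and q'(z₊) = (z₊ - z₋) = 2*sqrt(143).
Therefore J = (2/i) · 2πi · 1/(2*sqrt(143)) = 2*pi/(sqrt(143)) = 2*sqrt(143)*pi/143

Final answer: 2*sqrt(143)*pi/143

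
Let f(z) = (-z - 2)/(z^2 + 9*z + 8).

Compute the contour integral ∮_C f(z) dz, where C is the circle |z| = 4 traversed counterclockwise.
By the residue theorem, ∮_C f(z) dz = 2πi · (sum of the residues of f at the poles inside |z| = 4).

The denominator factors as (z + 8)*(z + 1), so the singularities of f are simple poles at z = -8, z = -1.
  |-8|² = 64 > 16 = 4², so this pole is outside the contour.
  |-1|² = 1 < 16 = 4², so this pole is inside the contour.

With P(z) = -z - 2 and Q(z) = z^2 + 9*z + 8, each pole is simple, so Res(f, z₀) = P(z₀)/Q'(z₀) with Q'(z) = 2*z + 9.
  Res(f, -1) = P(-1)/Q'(-1) = (-1)/(7) = -1/7

∮_C f(z) dz = 2πi · (-1/7) = -2*I*pi/7

Final answer: -2*I*pi/7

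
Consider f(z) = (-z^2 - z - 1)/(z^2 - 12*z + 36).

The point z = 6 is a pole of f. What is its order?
2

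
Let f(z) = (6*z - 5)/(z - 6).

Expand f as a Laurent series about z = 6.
31/(z - 6) + 6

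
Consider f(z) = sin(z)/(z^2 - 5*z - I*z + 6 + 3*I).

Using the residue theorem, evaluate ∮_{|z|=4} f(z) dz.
pi*(1 - I)*sin(2 + I) + pi*(-1 + I)*sin(3)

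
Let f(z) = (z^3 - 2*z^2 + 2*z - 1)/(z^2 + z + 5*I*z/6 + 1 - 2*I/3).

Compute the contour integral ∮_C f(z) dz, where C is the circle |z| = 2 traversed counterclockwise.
By the residue theorem, ∮_C f(z) dz = 2πi · (sum of the residues of f at the poles inside |z| = 2).

The denominator factors as (z - 2*I/3)*(z + 1 + 3*I/2), so the singularities of f are simple poles at z = 2*I/3, z = -1 - 3*I/2.
  |2*I/3|² = 4/9 < 4 = 2², so this pole is inside the contour.
  |-1 - 3*I/2|² = 13/4 < 4 = 2², so this pole is inside the contour.

With P(z) = z^3 - 2*z^2 + 2*z - 1 and Q(z) = z^2 + z + 5*I*z/6 + 1 - 2*I/3, each pole is simple, so Res(f, z₀) = P(z₀)/Q'(z₀) with Q'(z) = 2*z + 1 + 5*I/6.
  Res(f, 2*I/3) = P(2*I/3)/Q'(2*I/3) = (-1/9 + 28*I/27)/(1 + 13*I/6) = 692/1845 + 46*I/205
  Res(f, -1 - 3*I/2) = P(-1 - 3*I/2)/Q'(-1 - 3*I/2) = (21/4 - 81*I/8)/(-1 - 13*I/6) = 2403/820 + 774*I/205

Sum of residues inside C: 119/36 + 4*I
∮_C f(z) dz = 2πi · (119/36 + 4*I) = pi*(-8 + 119*I/18)

Final answer: pi*(-8 + 119*I/18)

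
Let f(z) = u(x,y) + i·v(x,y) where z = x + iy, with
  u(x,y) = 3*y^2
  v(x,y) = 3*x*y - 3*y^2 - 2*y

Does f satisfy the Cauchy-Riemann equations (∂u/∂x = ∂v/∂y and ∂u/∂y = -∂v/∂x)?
∂u/∂x = 0
∂v/∂y = 3*x - 6*y - 2
∂u/∂y = 6*y
∂v/∂x = 3*y
∂u/∂x ≠ ∂v/∂y and ∂u/∂y ≠ -∂v/∂x; the Cauchy-Riemann equations are not satisfied, so f is not analytic.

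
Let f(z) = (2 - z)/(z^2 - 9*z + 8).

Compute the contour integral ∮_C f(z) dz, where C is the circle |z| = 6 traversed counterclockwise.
By the residue theorem, ∮_C f(z) dz = 2πi · (sum of the residues of f at the poles inside |z| = 6).

The denominator factors as (z - 8)*(z - 1), so the singularities of f are simple poles at z = 8, z = 1.
  |8|² = 64 > 36 = 6², so this pole is outside the contour.
  |1|² = 1 < 36 = 6², so this pole is inside the contour.

With P(z) = 2 - z and Q(z) = z^2 - 9*z + 8, each pole is simple, so Res(f, z₀) = P(z₀)/Q'(z₀) with Q'(z) = 2*z - 9.
  Res(f, 1) = P(1)/Q'(1) = (1)/(-7) = -1/7

∮_C f(z) dz = 2πi · (-1/7) = -2*I*pi/7

Final answer: -2*I*pi/7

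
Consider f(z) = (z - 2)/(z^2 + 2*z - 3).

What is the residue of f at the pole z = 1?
-1/4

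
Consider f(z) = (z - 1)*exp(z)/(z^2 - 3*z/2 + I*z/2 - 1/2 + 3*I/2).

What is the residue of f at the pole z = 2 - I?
Write f(z) = P(z)/Q(z) with P(z) = (z - 1)*exp(z) and Q(z) = z^2 - 3*z/2 + I*z/2 - 1/2 + 3*I/2.
The denominator factors as Q(z) = (z - 2 + I)*(z + 1/2 - I/2), so z = 2 - I is a simple zero of Q and P is analytic there; z = 2 - I is therefore a simple pole and
  Res(f, z₀) = P(z₀)/Q'(z₀).

Q'(z) = 2*z - 3/2 + I/2, so Q'(2 - I) = 5/2 - 3*I/2.
P(2 - I) = (1 - I)*exp(2 - I).

Res(f, 2 - I) = ((1 - I)*exp(2 - I))/(5/2 - 3*I/2) = (8/17 - 2*I/17)*exp(2 - I)

Final answer: (8/17 - 2*I/17)*exp(2 - I)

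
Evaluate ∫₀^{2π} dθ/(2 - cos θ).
Call the integral J. The integrand is 2π-periodic and we integrate over a full period, so shifting θ does not change the value (θ → θ + π flips the sign of the trig term). Hence
  J = ∫₀^{2π} dθ/(2 + cos θ).
Put z = e^{iθ}: then cos θ = (z + 1/z)/2, dθ = dz/(iz), and z runs once counterclockwise around |z| = 1:
  J = ∮_{|z|=1} 1/(2 + (z + 1/z)/2) · dz/(iz) = (2/i) ∮_{|z|=1} dz/(z^2 + 4*z + 1).
The roots of z^2 + 4*z + 1 are z = (-2 ± sqrt(2^2 - 1^2)), with sqrt(3) = sqrt(3); their product is 1, so only z₊ = -2 + sqrt(3) lies inside the unit circle (z₋ = -2 - sqrt(3) lies outside).
z₊ is a simple zero of q(z) = z^2 + 4*z + 1, so Res(1/q, z₊) = 1/q'(z₊) with q'(z) = 2*z + 4; and q'(z₊) = (z₊ - z₋) = 2*sqrt(3).
Therefore J = (2/i) · 2πi · 1/(2*sqrt(3)) = 2*pi/(sqrt(3)) = 2*sqrt(3)*pi/3

Final answer: 2*sqrt(3)*pi/3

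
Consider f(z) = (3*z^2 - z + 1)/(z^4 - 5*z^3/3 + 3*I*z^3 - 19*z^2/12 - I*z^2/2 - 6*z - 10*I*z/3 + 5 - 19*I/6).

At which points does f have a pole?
The singularities of f are the zeros of the denominator. Factoring,
  z^4 - 5*z^3/3 + 3*I*z^3 - 19*z^2/12 - I*z^2/2 - 6*z - 10*I*z/3 + 5 - 19*I/6 = (z + 1 - I)*(z - 1 + I)*(z - 1 + 3*I/2)*(z - 2/3 + 3*I/2)
so the candidates are z = -1 + I, z = 1 - I, z = 1 - 3*I/2, z = 2/3 - 3*I/2.

Check the numerator P(z) = 3*z^2 - z + 1 at each one:
  P(-1 + I) = 2 - 7*I ≠ 0, so z = -1 + I is a (simple) pole.
  P(1 - I) = -5*I ≠ 0, so z = 1 - I is a (simple) pole.
  P(1 - 3*I/2) = -15/4 - 15*I/2 ≠ 0, so z = 1 - 3*I/2 is a (simple) pole.
  P(2/3 - 3*I/2) = -61/12 - 9*I/2 ≠ 0, so z = 2/3 - 3*I/2 is a (simple) pole.

Poles of f: {-1 + I, 2/3 - 3*I/2, 1 - 3*I/2, 1 - I}

Final answer: {-1 + I, 2/3 - 3*I/2, 1 - 3*I/2, 1 - I}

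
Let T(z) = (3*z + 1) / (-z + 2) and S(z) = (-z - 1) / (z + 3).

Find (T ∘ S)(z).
(T ∘ S)(z) = T(S(z)) = ((3)*S(z) + (1))/((-1)*S(z) + (2)). Multiply numerator and denominator by z + 3:
  numerator:   (3)*(-z - 1) + (1)*(z + 3) = -2*z
  denominator: (-1)*(-z - 1) + (2)*(z + 3) = 3*z + 7
(T ∘ S)(z) = -2*z/(3*z + 7)

Final answer: -2*z/(3*z + 7)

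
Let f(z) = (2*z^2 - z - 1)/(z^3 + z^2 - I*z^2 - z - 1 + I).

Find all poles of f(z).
The singularities of f are the zeros of the denominator. Factoring,
  z^3 + z^2 - I*z^2 - z - 1 + I = (z - 1)*(z + 1)*(z + 1 - I)
so the candidates are z = 1, z = -1, z = -1 + I.

Check the numerator P(z) = 2*z^2 - z - 1 at each one:
  P(1) = 0, so the factor (z - 1) cancels and z = 1 is only a removable singularity, not a pole.
  P(-1) = 2 ≠ 0, so z = -1 is a (simple) pole.
  P(-1 + I) = -5*I ≠ 0, so z = -1 + I is a (simple) pole.

Poles of f: {-1, -1 + I}

Final answer: {-1, -1 + I}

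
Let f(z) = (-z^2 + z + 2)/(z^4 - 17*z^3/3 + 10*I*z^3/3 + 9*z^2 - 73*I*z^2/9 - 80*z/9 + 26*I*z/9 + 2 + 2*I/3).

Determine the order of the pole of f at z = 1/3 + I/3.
Factor the denominator:
  z^4 - 17*z^3/3 + 10*I*z^3/3 + 9*z^2 - 73*I*z^2/9 - 80*z/9 + 26*I*z/9 + 2 + 2*I/3 = (z - 1/3 - I/3)^2*(z - 3 + 3*I)*(z - 2 + I)

The numerator P(z) = -z^2 + z + 2 has P(1/3 + I/3) = 7/3 + I/9 ≠ 0, so no factor of (z - 1/3 - I/3) cancels.
Near z = 1/3 + I/3 we can therefore write f(z) = g(z)/(z - 1/3 - I/3)^2 with g analytic at 1/3 + I/3 and g(1/3 + I/3) ≠ 0 (g is the numerator divided by the remaining denominator factors).

Hence z = 1/3 + I/3 is a pole of order 2.

Final answer: 2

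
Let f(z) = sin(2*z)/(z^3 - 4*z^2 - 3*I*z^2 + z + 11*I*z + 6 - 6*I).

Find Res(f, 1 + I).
(-1/10 - 3*I/10)*sin(2 + 2*I)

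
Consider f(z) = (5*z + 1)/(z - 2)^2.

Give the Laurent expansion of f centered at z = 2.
Put w = z - (2), i.e. z = w + 2. The denominator is w^2, so it suffices to rewrite the numerator in powers of w.

P(z) = 5*z + 1
P(w + 2) = 11 + 5*w

Dividing each term by w^2:
  f = 11/w^2 + 5/w

Substituting back w = z - 2:
  f(z) = 11/(z - 2)^2 + 5/(z - 2)

The series is finite because the numerator is a polynomial; the negative powers form the principal part, and the coefficient of 1/(z - 2) gives Res(f, 2) = 5.

Final answer: 11/(z - 2)^2 + 5/(z - 2)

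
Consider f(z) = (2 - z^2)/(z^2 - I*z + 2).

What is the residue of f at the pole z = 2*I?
-2*I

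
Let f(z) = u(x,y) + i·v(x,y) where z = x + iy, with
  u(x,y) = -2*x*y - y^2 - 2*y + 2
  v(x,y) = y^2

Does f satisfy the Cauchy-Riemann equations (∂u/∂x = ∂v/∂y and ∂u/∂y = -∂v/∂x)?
∂u/∂x = -2*y
∂v/∂y = 2*y
∂u/∂y = -2*x - 2*y - 2
∂v/∂x = 0
∂u/∂x ≠ ∂v/∂y and ∂u/∂y ≠ -∂v/∂x; the Cauchy-Riemann equations are not satisfied, so f is not analytic.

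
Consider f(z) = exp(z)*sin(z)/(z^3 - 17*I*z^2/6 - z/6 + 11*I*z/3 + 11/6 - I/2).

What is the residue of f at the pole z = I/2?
(528/2465 + 276*I/2465)*exp(I/2)*sinh(1/2)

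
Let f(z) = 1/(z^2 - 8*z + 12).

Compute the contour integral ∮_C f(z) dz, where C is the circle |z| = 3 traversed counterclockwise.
By the residue theorem, ∮_C f(z) dz = 2πi · (sum of the residues of f at the poles inside |z| = 3).

The denominator factors as (z - 2)*(z - 6), so the singularities of f are simple poles at z = 2, z = 6.
  |2|² = 4 < 9 = 3², so this pole is inside the contour.
  |6|² = 36 > 9 = 3², so this pole is outside the contour.

With P(z) = 1 and Q(z) = z^2 - 8*z + 12, each pole is simple, so Res(f, z₀) = P(z₀)/Q'(z₀) with Q'(z) = 2*z - 8.
  Res(f, 2) = P(2)/Q'(2) = (1)/(-4) = -1/4

∮_C f(z) dz = 2πi · (-1/4) = -I*pi/2

Final answer: -I*pi/2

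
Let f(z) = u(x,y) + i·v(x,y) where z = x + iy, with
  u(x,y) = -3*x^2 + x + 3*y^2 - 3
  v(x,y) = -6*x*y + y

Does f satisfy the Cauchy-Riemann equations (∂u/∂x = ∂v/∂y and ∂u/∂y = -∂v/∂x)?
∂u/∂x = 1 - 6*x
∂v/∂y = 1 - 6*x
∂u/∂y = 6*y
∂v/∂x = -6*y
∂u/∂x = ∂v/∂y and ∂u/∂y = -∂v/∂x hold identically; f is analytic.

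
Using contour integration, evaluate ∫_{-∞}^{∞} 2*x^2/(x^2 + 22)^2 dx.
Let f(z) = 2*z^2/(z^2 + 22)^2. The denominator has no real zeros and deg Q - deg P = 2 ≥ 2, so the integral of f over the upper semicircle |z| = R tends to 0 as R → ∞. Closing the contour in the upper half-plane,
  ∫_{-∞}^{∞} f(x) dx = 2πi · Σ Res(f, z_k)  over the poles with Im z_k > 0.

Zeros of the denominator: z^2 + 22 = 0 gives z = ±sqrt(22)*I.
Upper half-plane: z = sqrt(22)*I (a pole of order 2).

Write f(z) = g(z)/(z - sqrt(22)*I)^2 with g(z) = 2*z^2/(z + sqrt(22)*I)^2. For a double pole, Res(f, z₀) = g'(z₀):
  g'(z) = 4*sqrt(22)*I*z/(z + sqrt(22)*I)^3
  Res(f, sqrt(22)*I) = g'(sqrt(22)*I) = -sqrt(22)*I/44

∫_{-∞}^{∞} f(x) dx = 2πi · (-sqrt(22)*I/44) = sqrt(22)*pi/22

Final answer: sqrt(22)*pi/22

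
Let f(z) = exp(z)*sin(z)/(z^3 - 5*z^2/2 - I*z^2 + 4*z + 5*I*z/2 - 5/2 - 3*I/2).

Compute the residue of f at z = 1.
Write f(z) = P(z)/Q(z) with P(z) = exp(z)*sin(z) and Q(z) = z^3 - 5*z^2/2 - I*z^2 + 4*z + 5*I*z/2 - 5/2 - 3*I/2.
The denominator factors as Q(z) = (z - 1 + I)*(z - 1)*(z - 1/2 - 2*I), so z = 1 is a simple zero of Q and P is analytic there; z = 1 is therefore a simple pole and
  Res(f, z₀) = P(z₀)/Q'(z₀).

Q'(z) = 3*z^2 - 5*z - 2*I*z + 4 + 5*I/2, so Q'(1) = 2 + I/2.
P(1) = exp(1)*sin(1).

Res(f, 1) = (exp(1)*sin(1))/(2 + I/2) = exp(1)*(8/17 - 2*I/17)*sin(1)

Final answer: exp(1)*(8/17 - 2*I/17)*sin(1)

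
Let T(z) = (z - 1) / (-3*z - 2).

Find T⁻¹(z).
(-2*z + 1)/(3*z + 1)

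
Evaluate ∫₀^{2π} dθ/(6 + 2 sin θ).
Call the integral J. The integrand is 2π-periodic and we integrate over a full period, so shifting θ does not change the value (θ → θ + π/2 turns sin θ into cos θ). Hence
  J = ∫₀^{2π} dθ/(6 + 2 cos θ).
Put z = e^{iθ}: then cos θ = (z + 1/z)/2, dθ = dz/(iz), and z runs once counterclockwise around |z| = 1:
  J = ∮_{|z|=1} 1/(6 + 2*(z + 1/z)/2) · dz/(iz) = (2/i) ∮_{|z|=1} dz/(2*z^2 + 12*z + 2).
The roots of 2*z^2 + 12*z + 2 are z = (-6 ± sqrt(6^2 - 2^2))/2, with sqrt(32) = 4*sqrt(2); their product is 1, so only z₊ = -3 + 2*sqrt(2) lies inside the unit circle (z₋ = -3 - 2*sqrt(2) lies outside).
z₊ is a simple zero of q(z) = 2*z^2 + 12*z + 2, so Res(1/q, z₊) = 1/q'(z₊) with q'(z) = 4*z + 12; and q'(z₊) = 2*(z₊ - z₋) = 8*sqrt(2).
Therefore J = (2/i) · 2πi · 1/(8*sqrt(2)) = 2*pi/(4*sqrt(2)) = sqrt(2)*pi/4

Final answer: sqrt(2)*pi/4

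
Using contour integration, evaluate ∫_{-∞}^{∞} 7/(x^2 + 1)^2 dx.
Let f(z) = 7/(z^2 + 1)^2. The denominator has no real zeros and deg Q - deg P = 4 ≥ 2, so the integral of f over the upper semicircle |z| = R tends to 0 as R → ∞. Closing the contour in the upper half-plane,
  ∫_{-∞}^{∞} f(x) dx = 2πi · Σ Res(f, z_k)  over the poles with Im z_k > 0.

Zeros of the denominator: z^2 + 1 = 0 gives z = ±I.
Upper half-plane: z = I (a pole of order 2).

Write f(z) = g(z)/(z - I)^2 with g(z) = 7/(z + I)^2. For a double pole, Res(f, z₀) = g'(z₀):
  g'(z) = -14/(z + I)^3
  Res(f, I) = g'(I) = -7*I/4

∫_{-∞}^{∞} f(x) dx = 2πi · (-7*I/4) = 7*pi/2

Final answer: 7*pi/2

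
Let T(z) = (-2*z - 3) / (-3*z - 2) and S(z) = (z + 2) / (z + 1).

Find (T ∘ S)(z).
(T ∘ S)(z) = T(S(z)) = ((-2)*S(z) + (-3))/((-3)*S(z) + (-2)). Multiply numerator and denominator by z + 1:
  numerator:   (-2)*(z + 2) + (-3)*(z + 1) = -5*z - 7
  denominator: (-3)*(z + 2) + (-2)*(z + 1) = -5*z - 8
(T ∘ S)(z) = (-5*z - 7)/(-5*z - 8) = (5*z + 7)/(5*z + 8)

Final answer: (5*z + 7)/(5*z + 8)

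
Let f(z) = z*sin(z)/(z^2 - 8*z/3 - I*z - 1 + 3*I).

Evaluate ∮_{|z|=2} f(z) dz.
By the residue theorem, ∮_C f(z) dz = 2πi · (sum of the residues of f at the poles inside |z| = 2).

The denominator factors as (z - 3)*(z + 1/3 - I), so the singularities of f are simple poles at z = 3, z = -1/3 + I.
  |3|² = 9 > 4 = 2², so this pole is outside the contour.
  |-1/3 + I|² = 10/9 < 4 = 2², so this pole is inside the contour.

With P(z) = z*sin(z) and Q(z) = z^2 - 8*z/3 - I*z - 1 + 3*I, each pole is simple, so Res(f, z₀) = P(z₀)/Q'(z₀) with Q'(z) = 2*z - 8/3 - I.
  Res(f, -1/3 + I) = P(-1/3 + I)/Q'(-1/3 + I) = ((1/3 - I)*sin(1/3 - I))/(-10/3 + I) = (-19/109 + 27*I/109)*sin(1/3 - I)

∮_C f(z) dz = 2πi · ((-19/109 + 27*I/109)*sin(1/3 - I)) = pi*(-54/109 - 38*I/109)*sin(1/3 - I)

Final answer: pi*(-54/109 - 38*I/109)*sin(1/3 - I)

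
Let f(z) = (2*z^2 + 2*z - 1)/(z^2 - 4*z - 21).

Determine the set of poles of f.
The singularities of f are the zeros of the denominator. Factoring,
  z^2 - 4*z - 21 = (z + 3)*(z - 7)
so the candidates are z = -3, z = 7.

Check the numerator P(z) = 2*z^2 + 2*z - 1 at each one:
  P(-3) = 11 ≠ 0, so z = -3 is a (simple) pole.
  P(7) = 111 ≠ 0, so z = 7 is a (simple) pole.

Poles of f: {-3, 7}

Final answer: {-3, 7}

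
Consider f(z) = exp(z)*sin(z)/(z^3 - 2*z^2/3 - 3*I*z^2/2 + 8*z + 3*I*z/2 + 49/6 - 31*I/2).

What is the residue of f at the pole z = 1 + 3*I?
(-12/325 - 18*I/325)*exp(1 + 3*I)*sin(1 + 3*I)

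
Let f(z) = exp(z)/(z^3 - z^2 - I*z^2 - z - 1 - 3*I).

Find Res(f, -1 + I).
(1/15 + 2*I/15)*exp(-1 + I)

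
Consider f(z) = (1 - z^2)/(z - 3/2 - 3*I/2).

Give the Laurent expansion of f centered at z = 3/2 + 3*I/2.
Put w = z - (3/2 + 3*I/2), i.e. z = w + 3/2 + 3*I/2. The denominator is w, so it suffices to rewrite the numerator in powers of w.

P(z) = 1 - z^2
P(w + 3/2 + 3*I/2) = 1 - 9*I/2 + (-3 - 3*I)*w - w^2

Dividing each term by w:
  f = (1 - 9*I/2)/w - 3 - 3*I - w

Substituting back w = z - 3/2 - 3*I/2:
  f(z) = (1 - 9*I/2)/(z - 3/2 - 3*I/2) - 3 - 3*I - (z - 3/2 - 3*I/2)

The series is finite because the numerator is a polynomial; the negative powers form the principal part, and the coefficient of 1/(z - 3/2 - 3*I/2) gives Res(f, 3/2 + 3*I/2) = 1 - 9*I/2.

Final answer: (1 - 9*I/2)/(z - 3/2 - 3*I/2) - 3 - 3*I - (z - 3/2 - 3*I/2)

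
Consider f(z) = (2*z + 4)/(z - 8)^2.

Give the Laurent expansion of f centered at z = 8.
Put w = z - (8), i.e. z = w + 8. The denominator is w^2, so it suffices to rewrite the numerator in powers of w.

P(z) = 2*z + 4
P(w + 8) = 20 + 2*w

Dividing each term by w^2:
  f = 20/w^2 + 2/w

Substituting back w = z - 8:
  f(z) = 20/(z - 8)^2 + 2/(z - 8)

The series is finite because the numerator is a polynomial; the negative powers form the principal part, and the coefficient of 1/(z - 8) gives Res(f, 8) = 2.

Final answer: 20/(z - 8)^2 + 2/(z - 8)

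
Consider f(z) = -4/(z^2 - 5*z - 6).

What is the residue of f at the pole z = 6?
-4/7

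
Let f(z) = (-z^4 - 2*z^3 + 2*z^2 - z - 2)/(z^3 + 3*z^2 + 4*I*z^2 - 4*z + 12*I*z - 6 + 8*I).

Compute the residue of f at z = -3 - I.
Write f(z) = P(z)/Q(z) with P(z) = -z^4 - 2*z^3 + 2*z^2 - z - 2 and Q(z) = z^3 + 3*z^2 + 4*I*z^2 - 4*z + 12*I*z - 6 + 8*I.
The denominator factors as Q(z) = (z + 1)*(z - 1 + 3*I)*(z + 3 + I), so z = -3 - I is a simple zero of Q and P is analytic there; z = -3 - I is therefore a simple pole and
  Res(f, z₀) = P(z₀)/Q'(z₀).

Q'(z) = 3*z^2 + 6*z + 8*I*z - 4 + 12*I, so Q'(-3 - I) = 10.
P(-3 - I) = 25 - 31*I.

Res(f, -3 - I) = (25 - 31*I)/(10) = 5/2 - 31*I/10

Final answer: 5/2 - 31*I/10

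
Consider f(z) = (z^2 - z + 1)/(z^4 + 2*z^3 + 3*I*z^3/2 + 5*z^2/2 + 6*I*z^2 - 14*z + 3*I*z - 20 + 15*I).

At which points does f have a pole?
The singularities of f are the zeros of the denominator. Factoring,
  z^4 + 2*z^3 + 3*I*z^3/2 + 5*z^2/2 + 6*I*z^2 - 14*z + 3*I*z - 20 + 15*I = (z - 2 + I)*(z + 2 - 3*I/2)*(z + 1 - I)*(z + 1 + 3*I)
so the candidates are z = 2 - I, z = -2 + 3*I/2, z = -1 + I, z = -1 - 3*I.

Check the numerator P(z) = z^2 - z + 1 at each one:
  P(2 - I) = 2 - 3*I ≠ 0, so z = 2 - I is a (simple) pole.
  P(-2 + 3*I/2) = 19/4 - 15*I/2 ≠ 0, so z = -2 + 3*I/2 is a (simple) pole.
  P(-1 + I) = 2 - 3*I ≠ 0, so z = -1 + I is a (simple) pole.
  P(-1 - 3*I) = -6 + 9*I ≠ 0, so z = -1 - 3*I is a (simple) pole.

Poles of f: {-2 + 3*I/2, -1 - 3*I, -1 + I, 2 - I}

Final answer: {-2 + 3*I/2, -1 - 3*I, -1 + I, 2 - I}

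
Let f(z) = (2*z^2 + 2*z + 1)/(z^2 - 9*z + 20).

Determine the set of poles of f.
The singularities of f are the zeros of the denominator. Factoring,
  z^2 - 9*z + 20 = (z - 4)*(z - 5)
so the candidates are z = 4, z = 5.

Check the numerator P(z) = 2*z^2 + 2*z + 1 at each one:
  P(4) = 41 ≠ 0, so z = 4 is a (simple) pole.
  P(5) = 61 ≠ 0, so z = 5 is a (simple) pole.

Poles of f: {4, 5}

Final answer: {4, 5}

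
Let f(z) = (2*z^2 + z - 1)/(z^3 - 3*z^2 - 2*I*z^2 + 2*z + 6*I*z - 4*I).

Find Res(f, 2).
9/4 + 9*I/4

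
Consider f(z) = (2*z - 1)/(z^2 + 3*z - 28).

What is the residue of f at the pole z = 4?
Write f(z) = P(z)/Q(z) with P(z) = 2*z - 1 and Q(z) = z^2 + 3*z - 28.
The denominator factors as Q(z) = (z - 4)*(z + 7), so z = 4 is a simple zero of Q and P is analytic there; z = 4 is therefore a simple pole and
  Res(f, z₀) = P(z₀)/Q'(z₀).

Q'(z) = 2*z + 3, so Q'(4) = 11.
P(4) = 7.

Res(f, 4) = (7)/(11) = 7/11

Final answer: 7/11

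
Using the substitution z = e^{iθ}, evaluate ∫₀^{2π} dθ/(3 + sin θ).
Call the integral J. The integrand is 2π-periodic and we integrate over a full period, so shifting θ does not change the value (θ → θ + π/2 turns sin θ into cos θ). Hence
  J = ∫₀^{2π} dθ/(3 + cos θ).
Put z = e^{iθ}: then cos θ = (z + 1/z)/2, dθ = dz/(iz), and z runs once counterclockwise around |z| = 1:
  J = ∮_{|z|=1} 1/(3 + (z + 1/z)/2) · dz/(iz) = (2/i) ∮_{|z|=1} dz/(z^2 + 6*z + 1).
The roots of z^2 + 6*z + 1 are z = (-3 ± sqrt(3^2 - 1^2)), with sqrt(8) = 2*sqrt(2); their product is 1, so only z₊ = -3 + 2*sqrt(2) lies inside the unit circle (z₋ = -3 - 2*sqrt(2) lies outside).
z₊ is a simple zero of q(z) = z^2 + 6*z + 1, so Res(1/q, z₊) = 1/q'(z₊) with q'(z) = 2*z + 6; and q'(z₊) = (z₊ - z₋) = 4*sqrt(2).
Therefore J = (2/i) · 2πi · 1/(4*sqrt(2)) = 2*pi/(2*sqrt(2)) = sqrt(2)*pi/2

Final answer: sqrt(2)*pi/2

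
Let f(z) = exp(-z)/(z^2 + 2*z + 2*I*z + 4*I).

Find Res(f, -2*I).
Write f(z) = P(z)/Q(z) with P(z) = exp(-z) and Q(z) = z^2 + 2*z + 2*I*z + 4*I.
The denominator factors as Q(z) = (z + 2*I)*(z + 2), so z = -2*I is a simple zero of Q and P is analytic there; z = -2*I is therefore a simple pole and
  Res(f, z₀) = P(z₀)/Q'(z₀).

Q'(z) = 2*z + 2 + 2*I, so Q'(-2*I) = 2 - 2*I.
P(-2*I) = exp(2*I).

Res(f, -2*I) = (exp(2*I))/(2 - 2*I) = (1/4 + I/4)*exp(2*I)

Final answer: (1/4 + I/4)*exp(2*I)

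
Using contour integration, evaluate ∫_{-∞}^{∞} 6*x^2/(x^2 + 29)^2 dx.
3*sqrt(29)*pi/29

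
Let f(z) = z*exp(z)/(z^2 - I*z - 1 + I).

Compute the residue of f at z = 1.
Write f(z) = P(z)/Q(z) with P(z) = z*exp(z) and Q(z) = z^2 - I*z - 1 + I.
The denominator factors as Q(z) = (z + 1 - I)*(z - 1), so z = 1 is a simple zero of Q and P is analytic there; z = 1 is therefore a simple pole and
  Res(f, z₀) = P(z₀)/Q'(z₀).

Q'(z) = 2*z - I, so Q'(1) = 2 - I.
P(1) = exp(1).

Res(f, 1) = (exp(1))/(2 - I) = exp(1)*(2/5 + I/5)

Final answer: exp(1)*(2/5 + I/5)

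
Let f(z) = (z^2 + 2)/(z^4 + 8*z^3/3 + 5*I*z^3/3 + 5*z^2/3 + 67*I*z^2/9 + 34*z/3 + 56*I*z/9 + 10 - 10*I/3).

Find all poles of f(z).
The singularities of f are the zeros of the denominator. Factoring,
  z^4 + 8*z^3/3 + 5*I*z^3/3 + 5*z^2/3 + 67*I*z^2/9 + 34*z/3 + 56*I*z/9 + 10 - 10*I/3 = (z + 1 - I/3)*(z - 1/3 - I)*(z - 1 + 3*I)*(z + 3)
so the candidates are z = -1 + I/3, z = 1/3 + I, z = 1 - 3*I, z = -3.

Check the numerator P(z) = z^2 + 2 at each one:
  P(-1 + I/3) = 26/9 - 2*I/3 ≠ 0, so z = -1 + I/3 is a (simple) pole.
  P(1/3 + I) = 10/9 + 2*I/3 ≠ 0, so z = 1/3 + I is a (simple) pole.
  P(1 - 3*I) = -6 - 6*I ≠ 0, so z = 1 - 3*I is a (simple) pole.
  P(-3) = 11 ≠ 0, so z = -3 is a (simple) pole.

Poles of f: {-3, -1 + I/3, 1/3 + I, 1 - 3*I}

Final answer: {-3, -1 + I/3, 1/3 + I, 1 - 3*I}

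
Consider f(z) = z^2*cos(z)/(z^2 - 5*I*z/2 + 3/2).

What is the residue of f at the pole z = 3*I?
Write f(z) = P(z)/Q(z) with P(z) = z^2*cos(z) and Q(z) = z^2 - 5*I*z/2 + 3/2.
The denominator factors as Q(z) = (z + I/2)*(z - 3*I), so z = 3*I is a simple zero of Q and P is analytic there; z = 3*I is therefore a simple pole and
  Res(f, z₀) = P(z₀)/Q'(z₀).

Q'(z) = 2*z - 5*I/2, so Q'(3*I) = 7*I/2.
P(3*I) = -9*cosh(3).

Res(f, 3*I) = (-9*cosh(3))/(7*I/2) = 18*I*cosh(3)/7

Final answer: 18*I*cosh(3)/7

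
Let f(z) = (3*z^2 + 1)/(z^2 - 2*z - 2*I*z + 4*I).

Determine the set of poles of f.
The singularities of f are the zeros of the denominator. Factoring,
  z^2 - 2*z - 2*I*z + 4*I = (z - 2)*(z - 2*I)
so the candidates are z = 2, z = 2*I.

Check the numerator P(z) = 3*z^2 + 1 at each one:
  P(2) = 13 ≠ 0, so z = 2 is a (simple) pole.
  P(2*I) = -11 ≠ 0, so z = 2*I is a (simple) pole.

Poles of f: {2*I, 2}

Final answer: {2*I, 2}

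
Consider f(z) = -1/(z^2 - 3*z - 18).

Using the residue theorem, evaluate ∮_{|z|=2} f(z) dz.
By the residue theorem, ∮_C f(z) dz = 2πi · (sum of the residues of f at the poles inside |z| = 2).

The denominator factors as (z + 3)*(z - 6), so the singularities of f are simple poles at z = -3, z = 6.
  |-3|² = 9 > 4 = 2², so this pole is outside the contour.
  |6|² = 36 > 4 = 2², so this pole is outside the contour.

No pole lies inside the contour, so f is analytic on and inside C and the integral is 0 (Cauchy's theorem).

Final answer: 0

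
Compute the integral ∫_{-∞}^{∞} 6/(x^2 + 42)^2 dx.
Let f(z) = 6/(z^2 + 42)^2. The denominator has no real zeros and deg Q - deg P = 4 ≥ 2, so the integral of f over the upper semicircle |z| = R tends to 0 as R → ∞. Closing the contour in the upper half-plane,
  ∫_{-∞}^{∞} f(x) dx = 2πi · Σ Res(f, z_k)  over the poles with Im z_k > 0.

Zeros of the denominator: z^2 + 42 = 0 gives z = ±sqrt(42)*I.
Upper half-plane: z = sqrt(42)*I (a pole of order 2).

Write f(z) = g(z)/(z - sqrt(42)*I)^2 with g(z) = 6/(z + sqrt(42)*I)^2. For a double pole, Res(f, z₀) = g'(z₀):
  g'(z) = -12/(z + sqrt(42)*I)^3
  Res(f, sqrt(42)*I) = g'(sqrt(42)*I) = -sqrt(42)*I/1176

∫_{-∞}^{∞} f(x) dx = 2πi · (-sqrt(42)*I/1176) = sqrt(42)*pi/588

Final answer: sqrt(42)*pi/588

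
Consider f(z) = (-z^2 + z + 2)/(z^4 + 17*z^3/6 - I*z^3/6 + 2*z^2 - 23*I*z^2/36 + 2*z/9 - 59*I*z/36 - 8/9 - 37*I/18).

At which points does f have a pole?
The singularities of f are the zeros of the denominator. Factoring,
  z^4 + 17*z^3/6 - I*z^3/6 + 2*z^2 - 23*I*z^2/36 + 2*z/9 - 59*I*z/36 - 8/9 - 37*I/18 = (z + 2)*(z + 1/2 + I)*(z - 2/3 - I/2)*(z + 1 - 2*I/3)
so the candidates are z = -2, z = -1/2 - I, z = 2/3 + I/2, z = -1 + 2*I/3.

Check the numerator P(z) = -z^2 + z + 2 at each one:
  P(-2) = -4 ≠ 0, so z = -2 is a (simple) pole.
  P(-1/2 - I) = 9/4 - 2*I ≠ 0, so z = -1/2 - I is a (simple) pole.
  P(2/3 + I/2) = 89/36 - I/6 ≠ 0, so z = 2/3 + I/2 is a (simple) pole.
  P(-1 + 2*I/3) = 4/9 + 2*I ≠ 0, so z = -1 + 2*I/3 is a (simple) pole.

Poles of f: {-2, -1 + 2*I/3, -1/2 - I, 2/3 + I/2}

Final answer: {-2, -1 + 2*I/3, -1/2 - I, 2/3 + I/2}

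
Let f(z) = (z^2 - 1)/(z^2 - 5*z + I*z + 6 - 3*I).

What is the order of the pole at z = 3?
Factor the denominator:
  z^2 - 5*z + I*z + 6 - 3*I = (z - 3)*(z - 2 + I)

The numerator P(z) = z^2 - 1 has P(3) = 8 ≠ 0, so no factor of (z - 3) cancels.
Near z = 3 we can therefore write f(z) = g(z)/(z - 3) with g analytic at 3 and g(3) ≠ 0 (g is the numerator divided by the remaining denominator factors).

Hence z = 3 is a pole of order 1.

Final answer: 1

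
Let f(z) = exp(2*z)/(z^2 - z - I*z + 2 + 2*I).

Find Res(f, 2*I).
Write f(z) = P(z)/Q(z) with P(z) = exp(2*z) and Q(z) = z^2 - z - I*z + 2 + 2*I.
The denominator factors as Q(z) = (z - 1 + I)*(z - 2*I), so z = 2*I is a simple zero of Q and P is analytic there; z = 2*I is therefore a simple pole and
  Res(f, z₀) = P(z₀)/Q'(z₀).

Q'(z) = 2*z - 1 - I, so Q'(2*I) = -1 + 3*I.
P(2*I) = exp(4*I).

Res(f, 2*I) = (exp(4*I))/(-1 + 3*I) = (-1/10 - 3*I/10)*exp(4*I)

Final answer: (-1/10 - 3*I/10)*exp(4*I)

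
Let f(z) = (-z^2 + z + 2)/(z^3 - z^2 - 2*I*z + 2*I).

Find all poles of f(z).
The singularities of f are the zeros of the denominator. Factoring,
  z^3 - z^2 - 2*I*z + 2*I = (z - 1 - I)*(z - 1)*(z + 1 + I)
so the candidates are z = 1 + I, z = 1, z = -1 - I.

Check the numerator P(z) = -z^2 + z + 2 at each one:
  P(1 + I) = 3 - I ≠ 0, so z = 1 + I is a (simple) pole.
  P(1) = 2 ≠ 0, so z = 1 is a (simple) pole.
  P(-1 - I) = 1 - 3*I ≠ 0, so z = -1 - I is a (simple) pole.

Poles of f: {-1 - I, 1, 1 + I}

Final answer: {-1 - I, 1, 1 + I}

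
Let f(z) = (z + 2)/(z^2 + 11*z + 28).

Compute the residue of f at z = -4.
Write f(z) = P(z)/Q(z) with P(z) = z + 2 and Q(z) = z^2 + 11*z + 28.
The denominator factors as Q(z) = (z + 7)*(z + 4), so z = -4 is a simple zero of Q and P is analytic there; z = -4 is therefore a simple pole and
  Res(f, z₀) = P(z₀)/Q'(z₀).

Q'(z) = 2*z + 11, so Q'(-4) = 3.
P(-4) = -2.

Res(f, -4) = (-2)/(3) = -2/3

Final answer: -2/3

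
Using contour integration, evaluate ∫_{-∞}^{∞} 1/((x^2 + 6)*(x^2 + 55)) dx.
pi*(-6*sqrt(55) + 55*sqrt(6))/16170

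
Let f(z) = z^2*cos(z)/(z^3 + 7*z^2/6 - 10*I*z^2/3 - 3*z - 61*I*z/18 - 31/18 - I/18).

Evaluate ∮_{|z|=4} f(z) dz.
By the residue theorem, ∮_C f(z) dz = 2πi · (sum of the residues of f at the poles inside |z| = 4).

The denominator factors as (z - 1/3 - 2*I)*(z + 1/2 - I/3)*(z + 1 - I), so the singularities of f are simple poles at z = 1/3 + 2*I, z = -1/2 + I/3, z = -1 + I.
  |1/3 + 2*I|² = 37/9 < 16 = 4², so this pole is inside the contour.
  |-1/2 + I/3|² = 13/36 < 16 = 4², so this pole is inside the contour.
  |-1 + I|² = 2 < 16 = 4², so this pole is inside the contour.

With P(z) = z^2*cos(z) and Q(z) = z^3 + 7*z^2/6 - 10*I*z^2/3 - 3*z - 61*I*z/18 - 31/18 - I/18, each pole is simple, so Res(f, z₀) = P(z₀)/Q'(z₀) with Q'(z) = 3*z^2 + 7*z/3 - 20*I*z/3 - 3 - 61*I/18.
  Res(f, 1/3 + 2*I) = P(1/3 + 2*I)/Q'(1/3 + 2*I) = ((-35/9 + 4*I/3)*cos(1/3 + 2*I))/(-5/9 + 55*I/18) = (404/625 + 722*I/625)*cos(1/3 + 2*I)
  Res(f, -1/2 + I/3) = P(-1/2 + I/3)/Q'(-1/2 + I/3) = ((5/36 - I/3)*cos(1/2 - I/3))/(-55/36 - 5*I/18) = (-31/625 + 142*I/625)*cos(1/2 - I/3)
  Res(f, -1 + I) = P(-1 + I)/Q'(-1 + I) = (-2*I*cos(1 - I))/(4/3 - 7*I/18) = (252/625 - 864*I/625)*cos(1 - I)

Sum of residues inside C: (252/625 - 864*I/625)*cos(1 - I) + (-31/625 + 142*I/625)*cos(1/2 - I/3) + (404/625 + 722*I/625)*cos(1/3 + 2*I)
∮_C f(z) dz = 2πi · ((252/625 - 864*I/625)*cos(1 - I) + (-31/625 + 142*I/625)*cos(1/2 - I/3) + (404/625 + 722*I/625)*cos(1/3 + 2*I)) = pi*(-284/625 - 62*I/625)*cos(1/2 - I/3) + pi*(1728/625 + 504*I/625)*cos(1 - I) + pi*(-1444/625 + 808*I/625)*cos(1/3 + 2*I)

Final answer: pi*(-284/625 - 62*I/625)*cos(1/2 - I/3) + pi*(1728/625 + 504*I/625)*cos(1 - I) + pi*(-1444/625 + 808*I/625)*cos(1/3 + 2*I)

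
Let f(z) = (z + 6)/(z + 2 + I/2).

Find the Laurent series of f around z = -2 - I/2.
(4 - I/2)/(z + 2 + I/2) + 1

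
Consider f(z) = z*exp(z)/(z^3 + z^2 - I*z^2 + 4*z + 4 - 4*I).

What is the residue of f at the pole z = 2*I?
Write f(z) = P(z)/Q(z) with P(z) = z*exp(z) and Q(z) = z^3 + z^2 - I*z^2 + 4*z + 4 - 4*I.
The denominator factors as Q(z) = (z - 2*I)*(z + 2*I)*(z + 1 - I), so z = 2*I is a simple zero of Q and P is analytic there; z = 2*I is therefore a simple pole and
  Res(f, z₀) = P(z₀)/Q'(z₀).

Q'(z) = 3*z^2 + 2*z - 2*I*z + 4, so Q'(2*I) = -4 + 4*I.
P(2*I) = 2*I*exp(2*I).

Res(f, 2*I) = (2*I*exp(2*I))/(-4 + 4*I) = (1/4 - I/4)*exp(2*I)

Final answer: (1/4 - I/4)*exp(2*I)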